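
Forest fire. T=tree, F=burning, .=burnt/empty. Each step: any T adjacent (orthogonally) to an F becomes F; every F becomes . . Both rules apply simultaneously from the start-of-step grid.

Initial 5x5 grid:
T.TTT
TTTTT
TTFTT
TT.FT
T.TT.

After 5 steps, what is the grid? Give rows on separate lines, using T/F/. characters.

Step 1: 5 trees catch fire, 2 burn out
  T.TTT
  TTFTT
  TF.FT
  TT..F
  T.TF.
Step 2: 7 trees catch fire, 5 burn out
  T.FTT
  TF.FT
  F...F
  TF...
  T.F..
Step 3: 4 trees catch fire, 7 burn out
  T..FT
  F...F
  .....
  F....
  T....
Step 4: 3 trees catch fire, 4 burn out
  F...F
  .....
  .....
  .....
  F....
Step 5: 0 trees catch fire, 3 burn out
  .....
  .....
  .....
  .....
  .....

.....
.....
.....
.....
.....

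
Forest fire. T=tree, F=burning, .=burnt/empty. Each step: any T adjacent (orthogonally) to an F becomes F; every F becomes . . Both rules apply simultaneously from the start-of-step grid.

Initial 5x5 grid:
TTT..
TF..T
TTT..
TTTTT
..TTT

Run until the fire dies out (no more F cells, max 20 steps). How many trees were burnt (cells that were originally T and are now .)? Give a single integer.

Answer: 15

Derivation:
Step 1: +3 fires, +1 burnt (F count now 3)
Step 2: +5 fires, +3 burnt (F count now 5)
Step 3: +2 fires, +5 burnt (F count now 2)
Step 4: +2 fires, +2 burnt (F count now 2)
Step 5: +2 fires, +2 burnt (F count now 2)
Step 6: +1 fires, +2 burnt (F count now 1)
Step 7: +0 fires, +1 burnt (F count now 0)
Fire out after step 7
Initially T: 16, now '.': 24
Total burnt (originally-T cells now '.'): 15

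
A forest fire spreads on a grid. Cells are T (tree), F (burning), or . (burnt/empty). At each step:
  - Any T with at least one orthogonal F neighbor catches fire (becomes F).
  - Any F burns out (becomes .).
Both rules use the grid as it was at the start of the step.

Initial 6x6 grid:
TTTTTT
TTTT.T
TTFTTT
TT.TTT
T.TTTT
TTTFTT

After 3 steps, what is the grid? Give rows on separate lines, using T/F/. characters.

Step 1: 6 trees catch fire, 2 burn out
  TTTTTT
  TTFT.T
  TF.FTT
  TT.TTT
  T.TFTT
  TTF.FT
Step 2: 11 trees catch fire, 6 burn out
  TTFTTT
  TF.F.T
  F...FT
  TF.FTT
  T.F.FT
  TF...F
Step 3: 8 trees catch fire, 11 burn out
  TF.FTT
  F....T
  .....F
  F...FT
  T....F
  F.....

TF.FTT
F....T
.....F
F...FT
T....F
F.....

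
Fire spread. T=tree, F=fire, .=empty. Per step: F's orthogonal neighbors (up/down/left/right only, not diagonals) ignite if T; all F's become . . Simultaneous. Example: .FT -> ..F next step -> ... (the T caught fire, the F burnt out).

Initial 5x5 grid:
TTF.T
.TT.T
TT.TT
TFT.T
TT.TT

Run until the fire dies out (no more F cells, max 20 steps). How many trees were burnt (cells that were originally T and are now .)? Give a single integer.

Answer: 10

Derivation:
Step 1: +6 fires, +2 burnt (F count now 6)
Step 2: +4 fires, +6 burnt (F count now 4)
Step 3: +0 fires, +4 burnt (F count now 0)
Fire out after step 3
Initially T: 17, now '.': 18
Total burnt (originally-T cells now '.'): 10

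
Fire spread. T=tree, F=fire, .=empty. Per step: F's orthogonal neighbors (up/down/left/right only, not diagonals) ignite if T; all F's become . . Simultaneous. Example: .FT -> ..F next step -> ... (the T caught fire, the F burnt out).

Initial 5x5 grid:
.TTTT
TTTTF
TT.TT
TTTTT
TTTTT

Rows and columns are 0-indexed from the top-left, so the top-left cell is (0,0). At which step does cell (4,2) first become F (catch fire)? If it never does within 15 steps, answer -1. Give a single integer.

Step 1: cell (4,2)='T' (+3 fires, +1 burnt)
Step 2: cell (4,2)='T' (+4 fires, +3 burnt)
Step 3: cell (4,2)='T' (+4 fires, +4 burnt)
Step 4: cell (4,2)='T' (+5 fires, +4 burnt)
Step 5: cell (4,2)='F' (+3 fires, +5 burnt)
  -> target ignites at step 5
Step 6: cell (4,2)='.' (+2 fires, +3 burnt)
Step 7: cell (4,2)='.' (+1 fires, +2 burnt)
Step 8: cell (4,2)='.' (+0 fires, +1 burnt)
  fire out at step 8

5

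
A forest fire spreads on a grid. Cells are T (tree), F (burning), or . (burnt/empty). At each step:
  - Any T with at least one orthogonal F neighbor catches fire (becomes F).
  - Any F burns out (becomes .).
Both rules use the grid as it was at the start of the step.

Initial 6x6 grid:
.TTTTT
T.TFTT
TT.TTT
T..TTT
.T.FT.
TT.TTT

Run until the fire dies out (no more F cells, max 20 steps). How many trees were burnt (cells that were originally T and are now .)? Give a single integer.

Answer: 18

Derivation:
Step 1: +7 fires, +2 burnt (F count now 7)
Step 2: +6 fires, +7 burnt (F count now 6)
Step 3: +5 fires, +6 burnt (F count now 5)
Step 4: +0 fires, +5 burnt (F count now 0)
Fire out after step 4
Initially T: 25, now '.': 29
Total burnt (originally-T cells now '.'): 18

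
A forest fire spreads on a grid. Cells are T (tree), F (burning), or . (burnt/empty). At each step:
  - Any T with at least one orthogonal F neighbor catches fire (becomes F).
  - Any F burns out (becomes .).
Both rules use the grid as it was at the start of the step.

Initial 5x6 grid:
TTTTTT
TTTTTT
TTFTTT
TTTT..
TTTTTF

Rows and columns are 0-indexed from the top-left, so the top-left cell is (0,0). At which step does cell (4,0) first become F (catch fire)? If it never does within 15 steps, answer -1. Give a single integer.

Step 1: cell (4,0)='T' (+5 fires, +2 burnt)
Step 2: cell (4,0)='T' (+9 fires, +5 burnt)
Step 3: cell (4,0)='T' (+7 fires, +9 burnt)
Step 4: cell (4,0)='F' (+4 fires, +7 burnt)
  -> target ignites at step 4
Step 5: cell (4,0)='.' (+1 fires, +4 burnt)
Step 6: cell (4,0)='.' (+0 fires, +1 burnt)
  fire out at step 6

4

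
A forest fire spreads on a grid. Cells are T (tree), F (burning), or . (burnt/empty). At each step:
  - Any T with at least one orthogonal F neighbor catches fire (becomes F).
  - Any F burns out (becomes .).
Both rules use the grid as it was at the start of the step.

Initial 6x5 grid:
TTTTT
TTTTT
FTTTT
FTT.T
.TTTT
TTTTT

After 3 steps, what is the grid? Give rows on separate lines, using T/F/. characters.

Step 1: 3 trees catch fire, 2 burn out
  TTTTT
  FTTTT
  .FTTT
  .FT.T
  .TTTT
  TTTTT
Step 2: 5 trees catch fire, 3 burn out
  FTTTT
  .FTTT
  ..FTT
  ..F.T
  .FTTT
  TTTTT
Step 3: 5 trees catch fire, 5 burn out
  .FTTT
  ..FTT
  ...FT
  ....T
  ..FTT
  TFTTT

.FTTT
..FTT
...FT
....T
..FTT
TFTTT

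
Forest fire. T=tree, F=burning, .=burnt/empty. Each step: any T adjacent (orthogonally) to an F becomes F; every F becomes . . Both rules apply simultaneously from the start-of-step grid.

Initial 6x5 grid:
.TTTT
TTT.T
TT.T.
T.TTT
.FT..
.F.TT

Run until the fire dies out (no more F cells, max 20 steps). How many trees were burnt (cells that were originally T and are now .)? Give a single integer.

Answer: 5

Derivation:
Step 1: +1 fires, +2 burnt (F count now 1)
Step 2: +1 fires, +1 burnt (F count now 1)
Step 3: +1 fires, +1 burnt (F count now 1)
Step 4: +2 fires, +1 burnt (F count now 2)
Step 5: +0 fires, +2 burnt (F count now 0)
Fire out after step 5
Initially T: 18, now '.': 17
Total burnt (originally-T cells now '.'): 5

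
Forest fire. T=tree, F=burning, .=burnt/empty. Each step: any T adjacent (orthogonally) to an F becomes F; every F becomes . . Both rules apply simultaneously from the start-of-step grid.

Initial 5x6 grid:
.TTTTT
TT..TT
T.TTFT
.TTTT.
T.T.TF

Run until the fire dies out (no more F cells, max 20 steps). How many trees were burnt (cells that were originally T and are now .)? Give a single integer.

Answer: 19

Derivation:
Step 1: +5 fires, +2 burnt (F count now 5)
Step 2: +4 fires, +5 burnt (F count now 4)
Step 3: +3 fires, +4 burnt (F count now 3)
Step 4: +3 fires, +3 burnt (F count now 3)
Step 5: +1 fires, +3 burnt (F count now 1)
Step 6: +1 fires, +1 burnt (F count now 1)
Step 7: +1 fires, +1 burnt (F count now 1)
Step 8: +1 fires, +1 burnt (F count now 1)
Step 9: +0 fires, +1 burnt (F count now 0)
Fire out after step 9
Initially T: 20, now '.': 29
Total burnt (originally-T cells now '.'): 19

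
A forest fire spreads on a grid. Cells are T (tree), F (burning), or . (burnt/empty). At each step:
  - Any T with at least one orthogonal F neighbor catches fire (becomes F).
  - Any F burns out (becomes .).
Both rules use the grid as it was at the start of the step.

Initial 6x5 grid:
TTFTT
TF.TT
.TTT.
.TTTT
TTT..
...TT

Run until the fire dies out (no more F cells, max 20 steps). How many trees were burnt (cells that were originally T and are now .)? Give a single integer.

Step 1: +4 fires, +2 burnt (F count now 4)
Step 2: +5 fires, +4 burnt (F count now 5)
Step 3: +4 fires, +5 burnt (F count now 4)
Step 4: +3 fires, +4 burnt (F count now 3)
Step 5: +1 fires, +3 burnt (F count now 1)
Step 6: +0 fires, +1 burnt (F count now 0)
Fire out after step 6
Initially T: 19, now '.': 28
Total burnt (originally-T cells now '.'): 17

Answer: 17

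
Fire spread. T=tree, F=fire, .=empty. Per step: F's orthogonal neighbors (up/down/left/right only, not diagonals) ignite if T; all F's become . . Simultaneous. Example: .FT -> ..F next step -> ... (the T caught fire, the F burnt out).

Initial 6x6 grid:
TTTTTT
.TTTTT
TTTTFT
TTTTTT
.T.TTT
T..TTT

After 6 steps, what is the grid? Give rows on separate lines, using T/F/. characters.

Step 1: 4 trees catch fire, 1 burn out
  TTTTTT
  .TTTFT
  TTTF.F
  TTTTFT
  .T.TTT
  T..TTT
Step 2: 7 trees catch fire, 4 burn out
  TTTTFT
  .TTF.F
  TTF...
  TTTF.F
  .T.TFT
  T..TTT
Step 3: 8 trees catch fire, 7 burn out
  TTTF.F
  .TF...
  TF....
  TTF...
  .T.F.F
  T..TFT
Step 4: 6 trees catch fire, 8 burn out
  TTF...
  .F....
  F.....
  TF....
  .T....
  T..F.F
Step 5: 3 trees catch fire, 6 burn out
  TF....
  ......
  ......
  F.....
  .F....
  T.....
Step 6: 1 trees catch fire, 3 burn out
  F.....
  ......
  ......
  ......
  ......
  T.....

F.....
......
......
......
......
T.....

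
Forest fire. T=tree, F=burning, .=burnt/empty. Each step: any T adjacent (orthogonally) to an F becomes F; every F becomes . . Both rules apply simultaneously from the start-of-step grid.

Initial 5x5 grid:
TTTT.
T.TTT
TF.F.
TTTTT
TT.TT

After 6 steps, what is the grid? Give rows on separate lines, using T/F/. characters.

Step 1: 4 trees catch fire, 2 burn out
  TTTT.
  T.TFT
  F....
  TFTFT
  TT.TT
Step 2: 9 trees catch fire, 4 burn out
  TTTF.
  F.F.F
  .....
  F.F.F
  TF.FT
Step 3: 4 trees catch fire, 9 burn out
  FTF..
  .....
  .....
  .....
  F...F
Step 4: 1 trees catch fire, 4 burn out
  .F...
  .....
  .....
  .....
  .....
Step 5: 0 trees catch fire, 1 burn out
  .....
  .....
  .....
  .....
  .....
Step 6: 0 trees catch fire, 0 burn out
  .....
  .....
  .....
  .....
  .....

.....
.....
.....
.....
.....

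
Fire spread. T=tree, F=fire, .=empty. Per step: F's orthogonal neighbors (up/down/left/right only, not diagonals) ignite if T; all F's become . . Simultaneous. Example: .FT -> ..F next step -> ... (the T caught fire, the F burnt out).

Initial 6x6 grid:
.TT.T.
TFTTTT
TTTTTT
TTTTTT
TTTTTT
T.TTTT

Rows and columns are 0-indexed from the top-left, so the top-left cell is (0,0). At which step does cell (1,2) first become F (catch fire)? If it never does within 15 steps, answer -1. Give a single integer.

Step 1: cell (1,2)='F' (+4 fires, +1 burnt)
  -> target ignites at step 1
Step 2: cell (1,2)='.' (+5 fires, +4 burnt)
Step 3: cell (1,2)='.' (+5 fires, +5 burnt)
Step 4: cell (1,2)='.' (+6 fires, +5 burnt)
Step 5: cell (1,2)='.' (+5 fires, +6 burnt)
Step 6: cell (1,2)='.' (+3 fires, +5 burnt)
Step 7: cell (1,2)='.' (+2 fires, +3 burnt)
Step 8: cell (1,2)='.' (+1 fires, +2 burnt)
Step 9: cell (1,2)='.' (+0 fires, +1 burnt)
  fire out at step 9

1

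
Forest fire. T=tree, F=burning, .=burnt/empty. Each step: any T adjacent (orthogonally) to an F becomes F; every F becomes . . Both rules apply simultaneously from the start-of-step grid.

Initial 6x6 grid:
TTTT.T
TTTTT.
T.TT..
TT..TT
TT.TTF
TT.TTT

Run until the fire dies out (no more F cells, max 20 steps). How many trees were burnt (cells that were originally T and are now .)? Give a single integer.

Answer: 7

Derivation:
Step 1: +3 fires, +1 burnt (F count now 3)
Step 2: +3 fires, +3 burnt (F count now 3)
Step 3: +1 fires, +3 burnt (F count now 1)
Step 4: +0 fires, +1 burnt (F count now 0)
Fire out after step 4
Initially T: 26, now '.': 17
Total burnt (originally-T cells now '.'): 7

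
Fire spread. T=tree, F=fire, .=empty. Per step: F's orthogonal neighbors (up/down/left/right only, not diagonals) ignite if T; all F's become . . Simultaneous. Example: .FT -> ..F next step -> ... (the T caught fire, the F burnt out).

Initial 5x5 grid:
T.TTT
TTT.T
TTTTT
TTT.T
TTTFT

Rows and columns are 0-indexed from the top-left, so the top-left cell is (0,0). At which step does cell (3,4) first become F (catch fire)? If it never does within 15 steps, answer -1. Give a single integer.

Step 1: cell (3,4)='T' (+2 fires, +1 burnt)
Step 2: cell (3,4)='F' (+3 fires, +2 burnt)
  -> target ignites at step 2
Step 3: cell (3,4)='.' (+4 fires, +3 burnt)
Step 4: cell (3,4)='.' (+5 fires, +4 burnt)
Step 5: cell (3,4)='.' (+4 fires, +5 burnt)
Step 6: cell (3,4)='.' (+2 fires, +4 burnt)
Step 7: cell (3,4)='.' (+1 fires, +2 burnt)
Step 8: cell (3,4)='.' (+0 fires, +1 burnt)
  fire out at step 8

2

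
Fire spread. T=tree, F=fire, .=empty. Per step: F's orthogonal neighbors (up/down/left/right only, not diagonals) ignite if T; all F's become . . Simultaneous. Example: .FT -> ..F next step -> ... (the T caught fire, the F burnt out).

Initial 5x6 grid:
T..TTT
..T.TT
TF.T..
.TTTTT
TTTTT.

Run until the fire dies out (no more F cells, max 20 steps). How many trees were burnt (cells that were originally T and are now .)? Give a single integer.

Answer: 12

Derivation:
Step 1: +2 fires, +1 burnt (F count now 2)
Step 2: +2 fires, +2 burnt (F count now 2)
Step 3: +3 fires, +2 burnt (F count now 3)
Step 4: +3 fires, +3 burnt (F count now 3)
Step 5: +2 fires, +3 burnt (F count now 2)
Step 6: +0 fires, +2 burnt (F count now 0)
Fire out after step 6
Initially T: 19, now '.': 23
Total burnt (originally-T cells now '.'): 12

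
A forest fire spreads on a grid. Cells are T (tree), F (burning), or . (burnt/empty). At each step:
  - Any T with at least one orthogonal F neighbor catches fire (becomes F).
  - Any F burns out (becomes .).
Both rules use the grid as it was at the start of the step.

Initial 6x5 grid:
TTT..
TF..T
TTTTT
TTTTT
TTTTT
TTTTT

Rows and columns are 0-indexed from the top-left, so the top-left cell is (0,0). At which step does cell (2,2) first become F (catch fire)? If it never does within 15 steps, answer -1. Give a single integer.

Step 1: cell (2,2)='T' (+3 fires, +1 burnt)
Step 2: cell (2,2)='F' (+5 fires, +3 burnt)
  -> target ignites at step 2
Step 3: cell (2,2)='.' (+4 fires, +5 burnt)
Step 4: cell (2,2)='.' (+5 fires, +4 burnt)
Step 5: cell (2,2)='.' (+5 fires, +5 burnt)
Step 6: cell (2,2)='.' (+2 fires, +5 burnt)
Step 7: cell (2,2)='.' (+1 fires, +2 burnt)
Step 8: cell (2,2)='.' (+0 fires, +1 burnt)
  fire out at step 8

2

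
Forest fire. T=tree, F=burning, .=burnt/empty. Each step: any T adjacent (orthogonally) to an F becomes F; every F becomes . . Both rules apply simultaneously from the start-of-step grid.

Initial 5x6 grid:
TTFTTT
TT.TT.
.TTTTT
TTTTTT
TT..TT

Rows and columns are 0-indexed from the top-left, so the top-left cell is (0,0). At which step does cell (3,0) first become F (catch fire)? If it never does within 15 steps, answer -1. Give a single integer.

Step 1: cell (3,0)='T' (+2 fires, +1 burnt)
Step 2: cell (3,0)='T' (+4 fires, +2 burnt)
Step 3: cell (3,0)='T' (+5 fires, +4 burnt)
Step 4: cell (3,0)='T' (+4 fires, +5 burnt)
Step 5: cell (3,0)='F' (+5 fires, +4 burnt)
  -> target ignites at step 5
Step 6: cell (3,0)='.' (+3 fires, +5 burnt)
Step 7: cell (3,0)='.' (+1 fires, +3 burnt)
Step 8: cell (3,0)='.' (+0 fires, +1 burnt)
  fire out at step 8

5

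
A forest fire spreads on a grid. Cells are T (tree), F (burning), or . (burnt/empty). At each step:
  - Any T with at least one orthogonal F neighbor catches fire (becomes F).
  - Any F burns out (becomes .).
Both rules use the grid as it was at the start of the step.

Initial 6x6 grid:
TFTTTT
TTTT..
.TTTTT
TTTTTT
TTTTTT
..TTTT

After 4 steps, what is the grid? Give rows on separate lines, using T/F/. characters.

Step 1: 3 trees catch fire, 1 burn out
  F.FTTT
  TFTT..
  .TTTTT
  TTTTTT
  TTTTTT
  ..TTTT
Step 2: 4 trees catch fire, 3 burn out
  ...FTT
  F.FT..
  .FTTTT
  TTTTTT
  TTTTTT
  ..TTTT
Step 3: 4 trees catch fire, 4 burn out
  ....FT
  ...F..
  ..FTTT
  TFTTTT
  TTTTTT
  ..TTTT
Step 4: 5 trees catch fire, 4 burn out
  .....F
  ......
  ...FTT
  F.FTTT
  TFTTTT
  ..TTTT

.....F
......
...FTT
F.FTTT
TFTTTT
..TTTT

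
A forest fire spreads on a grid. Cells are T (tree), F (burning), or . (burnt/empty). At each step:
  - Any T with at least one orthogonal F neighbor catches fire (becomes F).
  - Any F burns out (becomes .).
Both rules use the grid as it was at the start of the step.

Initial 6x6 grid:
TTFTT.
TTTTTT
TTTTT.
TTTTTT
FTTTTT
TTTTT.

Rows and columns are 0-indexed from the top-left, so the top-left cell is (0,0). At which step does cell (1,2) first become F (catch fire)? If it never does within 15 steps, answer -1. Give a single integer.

Step 1: cell (1,2)='F' (+6 fires, +2 burnt)
  -> target ignites at step 1
Step 2: cell (1,2)='.' (+9 fires, +6 burnt)
Step 3: cell (1,2)='.' (+7 fires, +9 burnt)
Step 4: cell (1,2)='.' (+5 fires, +7 burnt)
Step 5: cell (1,2)='.' (+3 fires, +5 burnt)
Step 6: cell (1,2)='.' (+1 fires, +3 burnt)
Step 7: cell (1,2)='.' (+0 fires, +1 burnt)
  fire out at step 7

1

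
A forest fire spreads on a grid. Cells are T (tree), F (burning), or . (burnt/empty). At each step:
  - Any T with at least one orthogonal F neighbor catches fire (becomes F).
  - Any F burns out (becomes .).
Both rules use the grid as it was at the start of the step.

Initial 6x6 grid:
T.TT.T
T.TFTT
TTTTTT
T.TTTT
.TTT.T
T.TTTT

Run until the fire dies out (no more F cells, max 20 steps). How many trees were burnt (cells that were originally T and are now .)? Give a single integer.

Answer: 27

Derivation:
Step 1: +4 fires, +1 burnt (F count now 4)
Step 2: +5 fires, +4 burnt (F count now 5)
Step 3: +6 fires, +5 burnt (F count now 6)
Step 4: +4 fires, +6 burnt (F count now 4)
Step 5: +6 fires, +4 burnt (F count now 6)
Step 6: +2 fires, +6 burnt (F count now 2)
Step 7: +0 fires, +2 burnt (F count now 0)
Fire out after step 7
Initially T: 28, now '.': 35
Total burnt (originally-T cells now '.'): 27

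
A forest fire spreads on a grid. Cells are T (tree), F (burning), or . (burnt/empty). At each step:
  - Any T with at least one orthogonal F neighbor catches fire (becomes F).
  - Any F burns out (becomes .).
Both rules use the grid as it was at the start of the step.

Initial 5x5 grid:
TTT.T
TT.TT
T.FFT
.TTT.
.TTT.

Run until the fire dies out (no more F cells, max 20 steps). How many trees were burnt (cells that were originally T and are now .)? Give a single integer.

Step 1: +4 fires, +2 burnt (F count now 4)
Step 2: +4 fires, +4 burnt (F count now 4)
Step 3: +2 fires, +4 burnt (F count now 2)
Step 4: +0 fires, +2 burnt (F count now 0)
Fire out after step 4
Initially T: 16, now '.': 19
Total burnt (originally-T cells now '.'): 10

Answer: 10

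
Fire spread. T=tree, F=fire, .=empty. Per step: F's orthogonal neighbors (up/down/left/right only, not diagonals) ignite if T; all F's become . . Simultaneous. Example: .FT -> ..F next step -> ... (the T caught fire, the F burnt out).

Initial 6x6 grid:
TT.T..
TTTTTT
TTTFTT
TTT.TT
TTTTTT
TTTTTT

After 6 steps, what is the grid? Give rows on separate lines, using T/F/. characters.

Step 1: 3 trees catch fire, 1 burn out
  TT.T..
  TTTFTT
  TTF.FT
  TTT.TT
  TTTTTT
  TTTTTT
Step 2: 7 trees catch fire, 3 burn out
  TT.F..
  TTF.FT
  TF...F
  TTF.FT
  TTTTTT
  TTTTTT
Step 3: 7 trees catch fire, 7 burn out
  TT....
  TF...F
  F.....
  TF...F
  TTFTFT
  TTTTTT
Step 4: 8 trees catch fire, 7 burn out
  TF....
  F.....
  ......
  F.....
  TF.F.F
  TTFTFT
Step 5: 5 trees catch fire, 8 burn out
  F.....
  ......
  ......
  ......
  F.....
  TF.F.F
Step 6: 1 trees catch fire, 5 burn out
  ......
  ......
  ......
  ......
  ......
  F.....

......
......
......
......
......
F.....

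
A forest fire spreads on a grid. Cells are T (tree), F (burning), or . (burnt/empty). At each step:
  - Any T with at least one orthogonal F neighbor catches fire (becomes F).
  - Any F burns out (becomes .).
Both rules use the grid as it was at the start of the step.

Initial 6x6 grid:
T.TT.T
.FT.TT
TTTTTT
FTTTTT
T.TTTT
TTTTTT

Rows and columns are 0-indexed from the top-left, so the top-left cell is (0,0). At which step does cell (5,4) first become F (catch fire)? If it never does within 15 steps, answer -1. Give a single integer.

Step 1: cell (5,4)='T' (+5 fires, +2 burnt)
Step 2: cell (5,4)='T' (+4 fires, +5 burnt)
Step 3: cell (5,4)='T' (+5 fires, +4 burnt)
Step 4: cell (5,4)='T' (+4 fires, +5 burnt)
Step 5: cell (5,4)='T' (+5 fires, +4 burnt)
Step 6: cell (5,4)='F' (+3 fires, +5 burnt)
  -> target ignites at step 6
Step 7: cell (5,4)='.' (+2 fires, +3 burnt)
Step 8: cell (5,4)='.' (+0 fires, +2 burnt)
  fire out at step 8

6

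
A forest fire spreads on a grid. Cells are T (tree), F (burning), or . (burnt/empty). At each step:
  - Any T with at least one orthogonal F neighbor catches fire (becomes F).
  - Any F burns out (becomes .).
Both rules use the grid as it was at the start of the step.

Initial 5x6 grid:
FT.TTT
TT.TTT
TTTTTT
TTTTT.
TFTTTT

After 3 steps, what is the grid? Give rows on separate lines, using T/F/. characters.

Step 1: 5 trees catch fire, 2 burn out
  .F.TTT
  FT.TTT
  TTTTTT
  TFTTT.
  F.FTTT
Step 2: 6 trees catch fire, 5 burn out
  ...TTT
  .F.TTT
  FFTTTT
  F.FTT.
  ...FTT
Step 3: 3 trees catch fire, 6 burn out
  ...TTT
  ...TTT
  ..FTTT
  ...FT.
  ....FT

...TTT
...TTT
..FTTT
...FT.
....FT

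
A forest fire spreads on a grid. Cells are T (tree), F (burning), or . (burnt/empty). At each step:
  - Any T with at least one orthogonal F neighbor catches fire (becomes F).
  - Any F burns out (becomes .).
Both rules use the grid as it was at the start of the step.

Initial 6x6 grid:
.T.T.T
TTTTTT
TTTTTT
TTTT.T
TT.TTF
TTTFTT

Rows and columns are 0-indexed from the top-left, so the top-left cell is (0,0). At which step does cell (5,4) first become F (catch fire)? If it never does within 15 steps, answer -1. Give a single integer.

Step 1: cell (5,4)='F' (+6 fires, +2 burnt)
  -> target ignites at step 1
Step 2: cell (5,4)='.' (+3 fires, +6 burnt)
Step 3: cell (5,4)='.' (+6 fires, +3 burnt)
Step 4: cell (5,4)='.' (+6 fires, +6 burnt)
Step 5: cell (5,4)='.' (+4 fires, +6 burnt)
Step 6: cell (5,4)='.' (+2 fires, +4 burnt)
Step 7: cell (5,4)='.' (+2 fires, +2 burnt)
Step 8: cell (5,4)='.' (+0 fires, +2 burnt)
  fire out at step 8

1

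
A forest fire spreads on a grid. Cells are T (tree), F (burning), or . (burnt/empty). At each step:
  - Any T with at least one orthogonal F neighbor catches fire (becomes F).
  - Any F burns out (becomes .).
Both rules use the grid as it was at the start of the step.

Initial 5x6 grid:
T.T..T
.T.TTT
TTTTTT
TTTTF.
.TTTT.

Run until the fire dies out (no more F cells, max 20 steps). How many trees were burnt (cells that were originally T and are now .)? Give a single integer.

Answer: 19

Derivation:
Step 1: +3 fires, +1 burnt (F count now 3)
Step 2: +5 fires, +3 burnt (F count now 5)
Step 3: +5 fires, +5 burnt (F count now 5)
Step 4: +4 fires, +5 burnt (F count now 4)
Step 5: +2 fires, +4 burnt (F count now 2)
Step 6: +0 fires, +2 burnt (F count now 0)
Fire out after step 6
Initially T: 21, now '.': 28
Total burnt (originally-T cells now '.'): 19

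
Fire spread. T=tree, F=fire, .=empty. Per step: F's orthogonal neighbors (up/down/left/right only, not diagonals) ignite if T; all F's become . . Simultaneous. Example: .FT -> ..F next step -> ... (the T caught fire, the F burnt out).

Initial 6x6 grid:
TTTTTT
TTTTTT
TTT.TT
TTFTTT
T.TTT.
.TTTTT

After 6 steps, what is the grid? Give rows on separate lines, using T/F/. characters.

Step 1: 4 trees catch fire, 1 burn out
  TTTTTT
  TTTTTT
  TTF.TT
  TF.FTT
  T.FTT.
  .TTTTT
Step 2: 6 trees catch fire, 4 burn out
  TTTTTT
  TTFTTT
  TF..TT
  F...FT
  T..FT.
  .TFTTT
Step 3: 10 trees catch fire, 6 burn out
  TTFTTT
  TF.FTT
  F...FT
  .....F
  F...F.
  .F.FTT
Step 4: 6 trees catch fire, 10 burn out
  TF.FTT
  F...FT
  .....F
  ......
  ......
  ....FT
Step 5: 4 trees catch fire, 6 burn out
  F...FT
  .....F
  ......
  ......
  ......
  .....F
Step 6: 1 trees catch fire, 4 burn out
  .....F
  ......
  ......
  ......
  ......
  ......

.....F
......
......
......
......
......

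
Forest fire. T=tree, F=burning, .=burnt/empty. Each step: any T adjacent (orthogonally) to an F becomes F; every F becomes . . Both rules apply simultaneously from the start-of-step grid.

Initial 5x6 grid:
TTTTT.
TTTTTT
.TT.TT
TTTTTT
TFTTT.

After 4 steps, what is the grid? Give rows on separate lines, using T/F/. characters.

Step 1: 3 trees catch fire, 1 burn out
  TTTTT.
  TTTTTT
  .TT.TT
  TFTTTT
  F.FTT.
Step 2: 4 trees catch fire, 3 burn out
  TTTTT.
  TTTTTT
  .FT.TT
  F.FTTT
  ...FT.
Step 3: 4 trees catch fire, 4 burn out
  TTTTT.
  TFTTTT
  ..F.TT
  ...FTT
  ....F.
Step 4: 4 trees catch fire, 4 burn out
  TFTTT.
  F.FTTT
  ....TT
  ....FT
  ......

TFTTT.
F.FTTT
....TT
....FT
......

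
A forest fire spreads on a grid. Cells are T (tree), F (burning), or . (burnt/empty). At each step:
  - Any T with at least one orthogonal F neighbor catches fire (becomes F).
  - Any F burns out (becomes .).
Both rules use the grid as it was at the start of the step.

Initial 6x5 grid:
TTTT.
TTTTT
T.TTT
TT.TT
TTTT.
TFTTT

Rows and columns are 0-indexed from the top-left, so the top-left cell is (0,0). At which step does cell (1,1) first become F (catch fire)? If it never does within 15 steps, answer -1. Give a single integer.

Step 1: cell (1,1)='T' (+3 fires, +1 burnt)
Step 2: cell (1,1)='T' (+4 fires, +3 burnt)
Step 3: cell (1,1)='T' (+3 fires, +4 burnt)
Step 4: cell (1,1)='T' (+2 fires, +3 burnt)
Step 5: cell (1,1)='T' (+3 fires, +2 burnt)
Step 6: cell (1,1)='F' (+5 fires, +3 burnt)
  -> target ignites at step 6
Step 7: cell (1,1)='.' (+4 fires, +5 burnt)
Step 8: cell (1,1)='.' (+1 fires, +4 burnt)
Step 9: cell (1,1)='.' (+0 fires, +1 burnt)
  fire out at step 9

6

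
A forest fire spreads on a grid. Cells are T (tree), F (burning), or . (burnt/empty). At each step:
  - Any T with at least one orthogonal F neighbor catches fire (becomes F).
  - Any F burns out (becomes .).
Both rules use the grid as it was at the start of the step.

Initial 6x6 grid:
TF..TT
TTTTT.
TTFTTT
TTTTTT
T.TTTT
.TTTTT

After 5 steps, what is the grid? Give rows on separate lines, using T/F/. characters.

Step 1: 6 trees catch fire, 2 burn out
  F...TT
  TFFTT.
  TF.FTT
  TTFTTT
  T.TTTT
  .TTTTT
Step 2: 7 trees catch fire, 6 burn out
  ....TT
  F..FT.
  F...FT
  TF.FTT
  T.FTTT
  .TTTTT
Step 3: 6 trees catch fire, 7 burn out
  ....TT
  ....F.
  .....F
  F...FT
  T..FTT
  .TFTTT
Step 4: 6 trees catch fire, 6 burn out
  ....FT
  ......
  ......
  .....F
  F...FT
  .F.FTT
Step 5: 3 trees catch fire, 6 burn out
  .....F
  ......
  ......
  ......
  .....F
  ....FT

.....F
......
......
......
.....F
....FT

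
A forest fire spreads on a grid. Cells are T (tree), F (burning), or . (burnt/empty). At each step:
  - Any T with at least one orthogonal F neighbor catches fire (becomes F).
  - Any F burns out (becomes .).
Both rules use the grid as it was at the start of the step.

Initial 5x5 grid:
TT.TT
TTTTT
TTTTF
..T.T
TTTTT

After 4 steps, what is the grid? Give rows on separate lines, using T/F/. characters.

Step 1: 3 trees catch fire, 1 burn out
  TT.TT
  TTTTF
  TTTF.
  ..T.F
  TTTTT
Step 2: 4 trees catch fire, 3 burn out
  TT.TF
  TTTF.
  TTF..
  ..T..
  TTTTF
Step 3: 5 trees catch fire, 4 burn out
  TT.F.
  TTF..
  TF...
  ..F..
  TTTF.
Step 4: 3 trees catch fire, 5 burn out
  TT...
  TF...
  F....
  .....
  TTF..

TT...
TF...
F....
.....
TTF..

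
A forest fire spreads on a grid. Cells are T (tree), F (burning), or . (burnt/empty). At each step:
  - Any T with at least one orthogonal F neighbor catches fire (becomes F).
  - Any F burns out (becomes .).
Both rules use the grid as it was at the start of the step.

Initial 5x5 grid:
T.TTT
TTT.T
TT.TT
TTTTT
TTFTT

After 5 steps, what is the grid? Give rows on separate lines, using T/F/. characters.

Step 1: 3 trees catch fire, 1 burn out
  T.TTT
  TTT.T
  TT.TT
  TTFTT
  TF.FT
Step 2: 4 trees catch fire, 3 burn out
  T.TTT
  TTT.T
  TT.TT
  TF.FT
  F...F
Step 3: 4 trees catch fire, 4 burn out
  T.TTT
  TTT.T
  TF.FT
  F...F
  .....
Step 4: 3 trees catch fire, 4 burn out
  T.TTT
  TFT.T
  F...F
  .....
  .....
Step 5: 3 trees catch fire, 3 burn out
  T.TTT
  F.F.F
  .....
  .....
  .....

T.TTT
F.F.F
.....
.....
.....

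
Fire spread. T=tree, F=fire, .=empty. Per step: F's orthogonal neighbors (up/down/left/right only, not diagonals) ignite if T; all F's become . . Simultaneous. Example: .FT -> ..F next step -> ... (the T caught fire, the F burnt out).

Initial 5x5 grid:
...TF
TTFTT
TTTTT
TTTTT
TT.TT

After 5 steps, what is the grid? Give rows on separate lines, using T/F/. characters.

Step 1: 5 trees catch fire, 2 burn out
  ...F.
  TF.FF
  TTFTT
  TTTTT
  TT.TT
Step 2: 5 trees catch fire, 5 burn out
  .....
  F....
  TF.FF
  TTFTT
  TT.TT
Step 3: 4 trees catch fire, 5 burn out
  .....
  .....
  F....
  TF.FF
  TT.TT
Step 4: 4 trees catch fire, 4 burn out
  .....
  .....
  .....
  F....
  TF.FF
Step 5: 1 trees catch fire, 4 burn out
  .....
  .....
  .....
  .....
  F....

.....
.....
.....
.....
F....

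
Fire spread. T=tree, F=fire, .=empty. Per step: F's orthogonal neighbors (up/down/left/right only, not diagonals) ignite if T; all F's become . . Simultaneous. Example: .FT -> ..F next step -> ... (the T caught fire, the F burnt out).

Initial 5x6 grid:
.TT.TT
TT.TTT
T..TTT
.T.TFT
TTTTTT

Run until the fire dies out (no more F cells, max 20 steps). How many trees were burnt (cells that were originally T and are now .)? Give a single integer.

Answer: 17

Derivation:
Step 1: +4 fires, +1 burnt (F count now 4)
Step 2: +5 fires, +4 burnt (F count now 5)
Step 3: +4 fires, +5 burnt (F count now 4)
Step 4: +2 fires, +4 burnt (F count now 2)
Step 5: +2 fires, +2 burnt (F count now 2)
Step 6: +0 fires, +2 burnt (F count now 0)
Fire out after step 6
Initially T: 22, now '.': 25
Total burnt (originally-T cells now '.'): 17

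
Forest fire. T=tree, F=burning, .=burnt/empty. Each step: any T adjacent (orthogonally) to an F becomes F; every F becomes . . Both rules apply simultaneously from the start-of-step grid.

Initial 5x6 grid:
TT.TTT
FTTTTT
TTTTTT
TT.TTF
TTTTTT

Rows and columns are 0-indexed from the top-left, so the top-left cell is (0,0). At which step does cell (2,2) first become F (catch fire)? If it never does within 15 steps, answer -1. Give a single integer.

Step 1: cell (2,2)='T' (+6 fires, +2 burnt)
Step 2: cell (2,2)='T' (+8 fires, +6 burnt)
Step 3: cell (2,2)='F' (+8 fires, +8 burnt)
  -> target ignites at step 3
Step 4: cell (2,2)='.' (+4 fires, +8 burnt)
Step 5: cell (2,2)='.' (+0 fires, +4 burnt)
  fire out at step 5

3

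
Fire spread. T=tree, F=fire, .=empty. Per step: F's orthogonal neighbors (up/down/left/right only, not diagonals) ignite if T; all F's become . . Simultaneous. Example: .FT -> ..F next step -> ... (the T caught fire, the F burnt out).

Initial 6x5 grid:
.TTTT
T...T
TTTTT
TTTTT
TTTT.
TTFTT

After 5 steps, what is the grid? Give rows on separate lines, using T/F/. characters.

Step 1: 3 trees catch fire, 1 burn out
  .TTTT
  T...T
  TTTTT
  TTTTT
  TTFT.
  TF.FT
Step 2: 5 trees catch fire, 3 burn out
  .TTTT
  T...T
  TTTTT
  TTFTT
  TF.F.
  F...F
Step 3: 4 trees catch fire, 5 burn out
  .TTTT
  T...T
  TTFTT
  TF.FT
  F....
  .....
Step 4: 4 trees catch fire, 4 burn out
  .TTTT
  T...T
  TF.FT
  F...F
  .....
  .....
Step 5: 2 trees catch fire, 4 burn out
  .TTTT
  T...T
  F...F
  .....
  .....
  .....

.TTTT
T...T
F...F
.....
.....
.....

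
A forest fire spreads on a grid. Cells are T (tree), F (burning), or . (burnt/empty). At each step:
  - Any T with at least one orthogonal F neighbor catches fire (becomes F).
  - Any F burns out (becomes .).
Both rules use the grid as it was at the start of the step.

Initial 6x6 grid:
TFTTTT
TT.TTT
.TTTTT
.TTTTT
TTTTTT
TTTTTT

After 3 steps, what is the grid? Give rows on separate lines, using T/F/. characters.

Step 1: 3 trees catch fire, 1 burn out
  F.FTTT
  TF.TTT
  .TTTTT
  .TTTTT
  TTTTTT
  TTTTTT
Step 2: 3 trees catch fire, 3 burn out
  ...FTT
  F..TTT
  .FTTTT
  .TTTTT
  TTTTTT
  TTTTTT
Step 3: 4 trees catch fire, 3 burn out
  ....FT
  ...FTT
  ..FTTT
  .FTTTT
  TTTTTT
  TTTTTT

....FT
...FTT
..FTTT
.FTTTT
TTTTTT
TTTTTT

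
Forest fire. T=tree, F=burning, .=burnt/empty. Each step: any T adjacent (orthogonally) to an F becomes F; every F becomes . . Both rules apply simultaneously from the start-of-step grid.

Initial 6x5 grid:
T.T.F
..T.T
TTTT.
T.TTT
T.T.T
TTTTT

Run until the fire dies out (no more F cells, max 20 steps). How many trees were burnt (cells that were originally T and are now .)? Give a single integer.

Answer: 1

Derivation:
Step 1: +1 fires, +1 burnt (F count now 1)
Step 2: +0 fires, +1 burnt (F count now 0)
Fire out after step 2
Initially T: 20, now '.': 11
Total burnt (originally-T cells now '.'): 1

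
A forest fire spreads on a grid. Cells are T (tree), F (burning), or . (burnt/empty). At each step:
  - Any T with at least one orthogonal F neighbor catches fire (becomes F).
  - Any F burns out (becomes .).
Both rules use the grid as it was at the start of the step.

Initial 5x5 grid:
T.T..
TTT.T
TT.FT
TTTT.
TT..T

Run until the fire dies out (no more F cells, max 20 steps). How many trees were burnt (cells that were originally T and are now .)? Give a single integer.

Answer: 15

Derivation:
Step 1: +2 fires, +1 burnt (F count now 2)
Step 2: +2 fires, +2 burnt (F count now 2)
Step 3: +1 fires, +2 burnt (F count now 1)
Step 4: +3 fires, +1 burnt (F count now 3)
Step 5: +3 fires, +3 burnt (F count now 3)
Step 6: +2 fires, +3 burnt (F count now 2)
Step 7: +2 fires, +2 burnt (F count now 2)
Step 8: +0 fires, +2 burnt (F count now 0)
Fire out after step 8
Initially T: 16, now '.': 24
Total burnt (originally-T cells now '.'): 15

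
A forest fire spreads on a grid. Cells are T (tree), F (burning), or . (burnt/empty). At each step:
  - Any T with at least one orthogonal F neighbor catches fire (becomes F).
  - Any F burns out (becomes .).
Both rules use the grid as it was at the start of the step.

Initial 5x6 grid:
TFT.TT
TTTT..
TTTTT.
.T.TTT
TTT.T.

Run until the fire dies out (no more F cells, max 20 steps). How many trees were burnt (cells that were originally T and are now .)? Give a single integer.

Answer: 19

Derivation:
Step 1: +3 fires, +1 burnt (F count now 3)
Step 2: +3 fires, +3 burnt (F count now 3)
Step 3: +4 fires, +3 burnt (F count now 4)
Step 4: +2 fires, +4 burnt (F count now 2)
Step 5: +4 fires, +2 burnt (F count now 4)
Step 6: +1 fires, +4 burnt (F count now 1)
Step 7: +2 fires, +1 burnt (F count now 2)
Step 8: +0 fires, +2 burnt (F count now 0)
Fire out after step 8
Initially T: 21, now '.': 28
Total burnt (originally-T cells now '.'): 19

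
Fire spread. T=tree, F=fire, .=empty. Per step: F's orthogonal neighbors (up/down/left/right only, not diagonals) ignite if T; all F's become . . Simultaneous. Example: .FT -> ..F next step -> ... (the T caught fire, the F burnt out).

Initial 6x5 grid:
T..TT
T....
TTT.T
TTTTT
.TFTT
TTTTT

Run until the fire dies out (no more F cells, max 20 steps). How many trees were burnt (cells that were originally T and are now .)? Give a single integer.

Step 1: +4 fires, +1 burnt (F count now 4)
Step 2: +6 fires, +4 burnt (F count now 6)
Step 3: +5 fires, +6 burnt (F count now 5)
Step 4: +2 fires, +5 burnt (F count now 2)
Step 5: +1 fires, +2 burnt (F count now 1)
Step 6: +1 fires, +1 burnt (F count now 1)
Step 7: +0 fires, +1 burnt (F count now 0)
Fire out after step 7
Initially T: 21, now '.': 28
Total burnt (originally-T cells now '.'): 19

Answer: 19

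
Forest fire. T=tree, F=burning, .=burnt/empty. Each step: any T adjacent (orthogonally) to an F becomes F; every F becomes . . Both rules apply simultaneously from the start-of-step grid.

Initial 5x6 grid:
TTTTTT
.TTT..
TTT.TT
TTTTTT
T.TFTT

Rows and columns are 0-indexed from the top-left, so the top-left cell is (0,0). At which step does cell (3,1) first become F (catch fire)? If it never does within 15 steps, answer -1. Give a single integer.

Step 1: cell (3,1)='T' (+3 fires, +1 burnt)
Step 2: cell (3,1)='T' (+3 fires, +3 burnt)
Step 3: cell (3,1)='F' (+4 fires, +3 burnt)
  -> target ignites at step 3
Step 4: cell (3,1)='.' (+4 fires, +4 burnt)
Step 5: cell (3,1)='.' (+5 fires, +4 burnt)
Step 6: cell (3,1)='.' (+2 fires, +5 burnt)
Step 7: cell (3,1)='.' (+2 fires, +2 burnt)
Step 8: cell (3,1)='.' (+1 fires, +2 burnt)
Step 9: cell (3,1)='.' (+0 fires, +1 burnt)
  fire out at step 9

3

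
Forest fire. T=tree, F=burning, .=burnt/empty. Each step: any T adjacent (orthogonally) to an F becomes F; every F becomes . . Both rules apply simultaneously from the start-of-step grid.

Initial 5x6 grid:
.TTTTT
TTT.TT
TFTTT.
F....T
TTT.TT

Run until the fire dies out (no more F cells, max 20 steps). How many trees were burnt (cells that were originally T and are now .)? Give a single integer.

Step 1: +4 fires, +2 burnt (F count now 4)
Step 2: +5 fires, +4 burnt (F count now 5)
Step 3: +3 fires, +5 burnt (F count now 3)
Step 4: +2 fires, +3 burnt (F count now 2)
Step 5: +2 fires, +2 burnt (F count now 2)
Step 6: +1 fires, +2 burnt (F count now 1)
Step 7: +0 fires, +1 burnt (F count now 0)
Fire out after step 7
Initially T: 20, now '.': 27
Total burnt (originally-T cells now '.'): 17

Answer: 17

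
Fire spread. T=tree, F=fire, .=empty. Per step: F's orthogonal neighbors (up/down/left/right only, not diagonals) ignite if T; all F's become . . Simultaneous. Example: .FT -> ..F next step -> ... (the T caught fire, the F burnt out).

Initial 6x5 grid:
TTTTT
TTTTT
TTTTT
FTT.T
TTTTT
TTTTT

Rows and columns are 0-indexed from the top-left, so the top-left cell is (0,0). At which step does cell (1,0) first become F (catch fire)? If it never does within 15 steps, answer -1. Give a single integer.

Step 1: cell (1,0)='T' (+3 fires, +1 burnt)
Step 2: cell (1,0)='F' (+5 fires, +3 burnt)
  -> target ignites at step 2
Step 3: cell (1,0)='.' (+5 fires, +5 burnt)
Step 4: cell (1,0)='.' (+5 fires, +5 burnt)
Step 5: cell (1,0)='.' (+5 fires, +5 burnt)
Step 6: cell (1,0)='.' (+4 fires, +5 burnt)
Step 7: cell (1,0)='.' (+1 fires, +4 burnt)
Step 8: cell (1,0)='.' (+0 fires, +1 burnt)
  fire out at step 8

2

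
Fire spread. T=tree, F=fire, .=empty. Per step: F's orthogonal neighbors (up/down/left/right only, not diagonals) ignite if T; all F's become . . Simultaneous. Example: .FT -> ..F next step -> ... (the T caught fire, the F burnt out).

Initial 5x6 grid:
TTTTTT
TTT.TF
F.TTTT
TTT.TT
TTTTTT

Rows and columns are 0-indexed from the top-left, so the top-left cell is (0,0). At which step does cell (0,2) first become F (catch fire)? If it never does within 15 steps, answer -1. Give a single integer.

Step 1: cell (0,2)='T' (+5 fires, +2 burnt)
Step 2: cell (0,2)='T' (+7 fires, +5 burnt)
Step 3: cell (0,2)='T' (+8 fires, +7 burnt)
Step 4: cell (0,2)='F' (+4 fires, +8 burnt)
  -> target ignites at step 4
Step 5: cell (0,2)='.' (+1 fires, +4 burnt)
Step 6: cell (0,2)='.' (+0 fires, +1 burnt)
  fire out at step 6

4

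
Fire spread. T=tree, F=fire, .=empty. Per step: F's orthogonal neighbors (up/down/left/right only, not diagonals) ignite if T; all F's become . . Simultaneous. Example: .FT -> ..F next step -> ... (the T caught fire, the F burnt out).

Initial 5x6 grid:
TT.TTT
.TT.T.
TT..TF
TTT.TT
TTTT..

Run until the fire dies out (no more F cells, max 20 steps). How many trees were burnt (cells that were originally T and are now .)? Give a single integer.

Answer: 7

Derivation:
Step 1: +2 fires, +1 burnt (F count now 2)
Step 2: +2 fires, +2 burnt (F count now 2)
Step 3: +1 fires, +2 burnt (F count now 1)
Step 4: +2 fires, +1 burnt (F count now 2)
Step 5: +0 fires, +2 burnt (F count now 0)
Fire out after step 5
Initially T: 20, now '.': 17
Total burnt (originally-T cells now '.'): 7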